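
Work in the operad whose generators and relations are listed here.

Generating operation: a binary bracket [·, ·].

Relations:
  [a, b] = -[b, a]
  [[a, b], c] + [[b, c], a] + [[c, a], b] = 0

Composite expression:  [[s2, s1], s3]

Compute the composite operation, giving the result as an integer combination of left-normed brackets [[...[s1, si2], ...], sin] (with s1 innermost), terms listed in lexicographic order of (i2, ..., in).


-[[s1, s2], s3]

In the tensor algebra, words opening s1 carry the s1-anchored form.
Composite bracket: [[s2, s1], s3]
Expanding via [a, b] = ab - ba: 4 signed words (2^2 = 4).
Words beginning with s1 determine it all:
  word s1s2s3 has sign -1, contributing -[[s1, s2], s3]


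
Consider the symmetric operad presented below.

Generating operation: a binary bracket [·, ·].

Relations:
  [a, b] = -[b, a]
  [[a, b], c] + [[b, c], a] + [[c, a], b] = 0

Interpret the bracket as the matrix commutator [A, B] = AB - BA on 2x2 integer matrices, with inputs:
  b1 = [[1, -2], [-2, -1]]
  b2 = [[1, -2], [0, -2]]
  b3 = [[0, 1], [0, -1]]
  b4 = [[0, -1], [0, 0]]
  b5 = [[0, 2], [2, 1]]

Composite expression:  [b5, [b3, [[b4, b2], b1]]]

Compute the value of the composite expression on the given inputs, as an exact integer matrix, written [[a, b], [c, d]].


[[-12, -6], [0, 12]]

[b4, b2] = [[0, 3], [0, 0]]
[[b4, b2], b1] = [[-6, -6], [0, 6]]
[b3, [[b4, b2], b1]] = [[0, 6], [0, 0]]
[b5, [b3, [[b4, b2], b1]]] = [[-12, -6], [0, 12]]


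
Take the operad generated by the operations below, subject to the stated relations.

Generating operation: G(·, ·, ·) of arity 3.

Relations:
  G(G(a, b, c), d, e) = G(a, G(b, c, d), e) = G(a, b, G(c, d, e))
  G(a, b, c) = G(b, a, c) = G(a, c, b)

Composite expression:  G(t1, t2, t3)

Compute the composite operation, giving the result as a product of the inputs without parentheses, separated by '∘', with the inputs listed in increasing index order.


t1 ∘ t2 ∘ t3

Any arrangement under G is one operation, so sort the t-inputs.
G(t1, t2, t3) spells out as t1 ∘ t2 ∘ t3
commutativity sorts the factors: t1 ∘ t2 ∘ t3


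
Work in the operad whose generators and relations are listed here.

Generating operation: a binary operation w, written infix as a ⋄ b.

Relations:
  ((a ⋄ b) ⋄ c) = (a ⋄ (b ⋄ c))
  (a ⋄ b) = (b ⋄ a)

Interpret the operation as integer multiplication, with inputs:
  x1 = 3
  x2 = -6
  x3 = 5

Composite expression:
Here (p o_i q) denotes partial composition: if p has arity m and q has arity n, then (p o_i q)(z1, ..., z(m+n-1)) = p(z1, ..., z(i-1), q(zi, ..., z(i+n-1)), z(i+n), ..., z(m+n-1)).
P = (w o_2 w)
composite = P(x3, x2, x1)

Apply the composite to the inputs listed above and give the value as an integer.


-90

(x2 ⋄ x1) = -18
(x3 ⋄ (x2 ⋄ x1)) = -90


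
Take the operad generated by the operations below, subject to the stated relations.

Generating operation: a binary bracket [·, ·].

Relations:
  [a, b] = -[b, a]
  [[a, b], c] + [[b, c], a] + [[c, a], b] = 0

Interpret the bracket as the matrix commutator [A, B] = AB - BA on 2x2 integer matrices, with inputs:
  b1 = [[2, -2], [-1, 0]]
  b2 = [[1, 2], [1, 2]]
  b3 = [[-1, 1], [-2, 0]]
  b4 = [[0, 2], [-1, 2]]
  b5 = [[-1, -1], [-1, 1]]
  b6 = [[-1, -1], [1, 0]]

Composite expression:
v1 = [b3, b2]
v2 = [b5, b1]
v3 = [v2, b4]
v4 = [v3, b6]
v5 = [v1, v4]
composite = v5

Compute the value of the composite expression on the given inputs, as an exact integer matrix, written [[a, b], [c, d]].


[[-2, 68], [184, 2]]


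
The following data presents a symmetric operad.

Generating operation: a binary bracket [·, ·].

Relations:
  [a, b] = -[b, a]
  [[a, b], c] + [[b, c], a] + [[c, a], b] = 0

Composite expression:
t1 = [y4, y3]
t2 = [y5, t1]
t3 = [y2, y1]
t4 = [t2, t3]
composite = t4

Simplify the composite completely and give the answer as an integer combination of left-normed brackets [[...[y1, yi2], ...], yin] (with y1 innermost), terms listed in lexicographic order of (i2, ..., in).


[[[[y1, y2], y3], y4], y5] - [[[[y1, y2], y4], y3], y5] - [[[[y1, y2], y5], y3], y4] + [[[[y1, y2], y5], y4], y3]


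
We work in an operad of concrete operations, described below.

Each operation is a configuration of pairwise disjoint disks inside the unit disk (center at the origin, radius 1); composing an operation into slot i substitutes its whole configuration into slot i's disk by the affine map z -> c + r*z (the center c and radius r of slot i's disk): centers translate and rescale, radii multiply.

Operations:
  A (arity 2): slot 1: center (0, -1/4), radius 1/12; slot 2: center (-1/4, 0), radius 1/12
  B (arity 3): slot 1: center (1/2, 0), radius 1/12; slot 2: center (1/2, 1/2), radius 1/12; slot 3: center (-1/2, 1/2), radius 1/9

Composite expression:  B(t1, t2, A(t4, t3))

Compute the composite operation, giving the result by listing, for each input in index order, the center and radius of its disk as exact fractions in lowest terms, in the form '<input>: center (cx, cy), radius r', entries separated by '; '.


Only the slot chain above each t matters under B; compose those maps.
input t1: composing its 1 substitution step yields center (1/2, 0), radius 1/12
input t2: composing its 1 substitution step yields center (1/2, 1/2), radius 1/12
input t4: composing its 2 substitution steps yields center (-1/2, 17/36), radius 1/108
input t3: composing its 2 substitution steps yields center (-19/36, 1/2), radius 1/108

t1: center (1/2, 0), radius 1/12; t2: center (1/2, 1/2), radius 1/12; t3: center (-19/36, 1/2), radius 1/108; t4: center (-1/2, 17/36), radius 1/108


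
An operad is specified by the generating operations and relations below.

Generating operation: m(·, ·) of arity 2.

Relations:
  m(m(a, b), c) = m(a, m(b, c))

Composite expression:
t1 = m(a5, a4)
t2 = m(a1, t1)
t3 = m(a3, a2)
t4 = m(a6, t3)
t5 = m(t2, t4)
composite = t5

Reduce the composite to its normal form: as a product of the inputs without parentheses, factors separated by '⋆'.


Associativity of m dissolves the nesting; only the a-input order survives.
m(a5, a4) spells out as a5 ⋆ a4
m(a1, m(a5, a4)) spells out as a1 ⋆ a5 ⋆ a4
m(a3, a2) spells out as a3 ⋆ a2
m(a6, m(a3, a2)) spells out as a6 ⋆ a3 ⋆ a2
m(m(a1, m(a5, a4)), m(a6, m(a3, a2))) spells out as a1 ⋆ a5 ⋆ a4 ⋆ a6 ⋆ a3 ⋆ a2

a1 ⋆ a5 ⋆ a4 ⋆ a6 ⋆ a3 ⋆ a2


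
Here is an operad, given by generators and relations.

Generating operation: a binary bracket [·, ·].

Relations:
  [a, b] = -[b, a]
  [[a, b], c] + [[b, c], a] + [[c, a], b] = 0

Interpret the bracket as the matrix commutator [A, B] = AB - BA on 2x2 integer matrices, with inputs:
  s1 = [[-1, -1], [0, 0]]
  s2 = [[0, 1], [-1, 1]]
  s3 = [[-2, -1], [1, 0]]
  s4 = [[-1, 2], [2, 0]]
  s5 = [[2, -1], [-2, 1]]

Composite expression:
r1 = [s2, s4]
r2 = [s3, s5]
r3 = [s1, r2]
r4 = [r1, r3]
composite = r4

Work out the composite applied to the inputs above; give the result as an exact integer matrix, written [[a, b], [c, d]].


[[-6, 30], [42, 6]]


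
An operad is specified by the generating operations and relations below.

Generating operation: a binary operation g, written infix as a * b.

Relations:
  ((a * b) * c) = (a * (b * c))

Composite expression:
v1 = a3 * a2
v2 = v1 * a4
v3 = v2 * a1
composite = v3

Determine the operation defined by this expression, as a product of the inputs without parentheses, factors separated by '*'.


a3 * a2 * a4 * a1

The g-tree's shape is irrelevant; the a-reading-order decides.
(a3 * a2) reduces to a3 * a2
((a3 * a2) * a4) reduces to a3 * a2 * a4
(((a3 * a2) * a4) * a1) reduces to a3 * a2 * a4 * a1


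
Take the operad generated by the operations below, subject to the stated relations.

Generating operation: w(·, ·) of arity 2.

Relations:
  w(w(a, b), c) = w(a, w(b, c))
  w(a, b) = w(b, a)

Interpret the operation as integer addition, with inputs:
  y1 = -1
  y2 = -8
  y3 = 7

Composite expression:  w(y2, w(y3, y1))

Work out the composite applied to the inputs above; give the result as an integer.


-2

w(y3, y1) = 6
w(y2, w(y3, y1)) = -2


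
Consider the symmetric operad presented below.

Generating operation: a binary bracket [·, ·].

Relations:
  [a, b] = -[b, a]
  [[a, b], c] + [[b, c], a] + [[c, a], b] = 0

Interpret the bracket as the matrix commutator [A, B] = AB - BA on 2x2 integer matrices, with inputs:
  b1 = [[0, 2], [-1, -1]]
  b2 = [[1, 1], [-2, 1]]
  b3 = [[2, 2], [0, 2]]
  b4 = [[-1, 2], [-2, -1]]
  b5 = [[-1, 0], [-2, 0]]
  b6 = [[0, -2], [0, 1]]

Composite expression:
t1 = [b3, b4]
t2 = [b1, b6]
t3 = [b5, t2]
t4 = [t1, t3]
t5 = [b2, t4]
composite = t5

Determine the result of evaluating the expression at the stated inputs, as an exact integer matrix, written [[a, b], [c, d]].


[b3, b4] = [[-4, 0], [0, 4]]
[b1, b6] = [[-2, 0], [1, 2]]
[b5, [b1, b6]] = [[0, 0], [9, 0]]
[[b3, b4], [b5, [b1, b6]]] = [[0, 0], [72, 0]]
[b2, [[b3, b4], [b5, [b1, b6]]]] = [[72, 0], [0, -72]]

[[72, 0], [0, -72]]


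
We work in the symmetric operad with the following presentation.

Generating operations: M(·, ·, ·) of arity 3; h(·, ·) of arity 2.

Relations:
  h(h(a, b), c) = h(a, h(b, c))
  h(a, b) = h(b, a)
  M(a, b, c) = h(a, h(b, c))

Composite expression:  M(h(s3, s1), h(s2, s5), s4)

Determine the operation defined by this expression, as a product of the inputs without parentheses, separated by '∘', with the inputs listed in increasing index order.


s1 ∘ s2 ∘ s3 ∘ s4 ∘ s5

Key point: M commutes, so take the s-inputs in any fixed order.
h(s3, s1) flattens to s3 ∘ s1
h(s2, s5) flattens to s2 ∘ s5
M(h(s3, s1), h(s2, s5), s4) flattens to s3 ∘ s1 ∘ s2 ∘ s5 ∘ s4
sorting the factors by input index: s1 ∘ s2 ∘ s3 ∘ s4 ∘ s5


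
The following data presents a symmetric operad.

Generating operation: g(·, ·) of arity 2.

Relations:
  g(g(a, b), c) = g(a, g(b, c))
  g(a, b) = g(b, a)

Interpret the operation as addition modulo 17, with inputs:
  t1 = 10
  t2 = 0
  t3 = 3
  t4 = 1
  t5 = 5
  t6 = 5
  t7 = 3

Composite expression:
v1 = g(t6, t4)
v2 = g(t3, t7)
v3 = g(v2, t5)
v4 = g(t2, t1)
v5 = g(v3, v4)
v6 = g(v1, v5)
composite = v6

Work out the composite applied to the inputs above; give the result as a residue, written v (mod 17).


g(t6, t4) = 6
g(t3, t7) = 6
g(g(t3, t7), t5) = 11
g(t2, t1) = 10
g(g(g(t3, t7), t5), g(t2, t1)) = 4
g(g(t6, t4), g(g(g(t3, t7), t5), g(t2, t1))) = 10

10 (mod 17)


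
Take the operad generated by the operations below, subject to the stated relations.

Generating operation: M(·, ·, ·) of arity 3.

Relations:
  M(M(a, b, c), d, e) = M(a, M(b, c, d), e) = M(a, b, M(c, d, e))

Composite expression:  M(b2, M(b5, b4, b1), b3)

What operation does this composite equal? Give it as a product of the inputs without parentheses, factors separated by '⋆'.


b2 ⋆ b5 ⋆ b4 ⋆ b1 ⋆ b3


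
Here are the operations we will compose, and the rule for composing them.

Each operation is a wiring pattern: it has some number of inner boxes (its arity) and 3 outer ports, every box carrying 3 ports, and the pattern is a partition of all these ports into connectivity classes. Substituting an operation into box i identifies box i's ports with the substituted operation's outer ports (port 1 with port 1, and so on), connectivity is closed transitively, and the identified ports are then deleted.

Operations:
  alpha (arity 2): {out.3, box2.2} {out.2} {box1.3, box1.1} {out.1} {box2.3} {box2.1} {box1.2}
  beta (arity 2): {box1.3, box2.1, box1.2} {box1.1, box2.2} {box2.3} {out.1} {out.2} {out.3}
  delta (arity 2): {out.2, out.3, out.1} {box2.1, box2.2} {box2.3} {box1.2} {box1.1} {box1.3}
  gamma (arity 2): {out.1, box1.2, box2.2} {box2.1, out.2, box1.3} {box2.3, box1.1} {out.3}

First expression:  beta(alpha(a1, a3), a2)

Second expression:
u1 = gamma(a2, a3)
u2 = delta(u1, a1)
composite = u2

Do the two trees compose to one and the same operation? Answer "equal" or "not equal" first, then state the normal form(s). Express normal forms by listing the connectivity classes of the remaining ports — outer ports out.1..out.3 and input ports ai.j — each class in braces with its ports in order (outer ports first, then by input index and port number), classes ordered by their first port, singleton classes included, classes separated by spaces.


not equal — first {out.1} {out.2} {out.3} {a1.1, a1.3} {a1.2} {a2.1, a3.2} {a2.2} {a2.3} {a3.1} {a3.3}, second {out.1, out.2, out.3} {a1.1, a1.2} {a1.3} {a2.1, a3.3} {a2.2, a3.2} {a2.3, a3.1}

The first expression, normalized: {out.1} {out.2} {out.3} {a1.1, a1.3} {a1.2} {a2.1, a3.2} {a2.2} {a2.3} {a3.1} {a3.3}
The second expression, normalized: {out.1, out.2, out.3} {a1.1, a1.2} {a1.3} {a2.1, a3.3} {a2.2, a3.2} {a2.3, a3.1}
The normal forms differ: not equal.


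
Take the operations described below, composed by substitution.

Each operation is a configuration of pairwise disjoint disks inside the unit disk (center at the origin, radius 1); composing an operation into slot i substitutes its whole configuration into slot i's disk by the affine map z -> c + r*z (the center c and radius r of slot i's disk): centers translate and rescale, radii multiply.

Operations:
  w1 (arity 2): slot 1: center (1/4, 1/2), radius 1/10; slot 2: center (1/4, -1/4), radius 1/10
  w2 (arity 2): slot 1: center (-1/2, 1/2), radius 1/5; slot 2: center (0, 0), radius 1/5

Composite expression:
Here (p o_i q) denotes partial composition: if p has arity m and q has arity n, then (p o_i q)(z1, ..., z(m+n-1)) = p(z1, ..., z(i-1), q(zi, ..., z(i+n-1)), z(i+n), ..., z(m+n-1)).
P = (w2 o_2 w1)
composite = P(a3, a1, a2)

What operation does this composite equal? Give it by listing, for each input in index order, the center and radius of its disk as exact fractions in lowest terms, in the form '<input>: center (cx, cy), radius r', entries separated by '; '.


a1: center (1/20, 1/10), radius 1/50; a2: center (1/20, -1/20), radius 1/50; a3: center (-1/2, 1/2), radius 1/5


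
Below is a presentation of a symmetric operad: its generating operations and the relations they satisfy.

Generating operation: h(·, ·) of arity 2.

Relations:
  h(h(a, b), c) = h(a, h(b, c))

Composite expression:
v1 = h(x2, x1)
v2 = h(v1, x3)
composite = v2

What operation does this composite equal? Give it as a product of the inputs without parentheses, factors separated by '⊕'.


The h-tree's shape is irrelevant; the x-reading-order decides.
h(x2, x1) reduces to x2 ⊕ x1
h(h(x2, x1), x3) reduces to x2 ⊕ x1 ⊕ x3

x2 ⊕ x1 ⊕ x3


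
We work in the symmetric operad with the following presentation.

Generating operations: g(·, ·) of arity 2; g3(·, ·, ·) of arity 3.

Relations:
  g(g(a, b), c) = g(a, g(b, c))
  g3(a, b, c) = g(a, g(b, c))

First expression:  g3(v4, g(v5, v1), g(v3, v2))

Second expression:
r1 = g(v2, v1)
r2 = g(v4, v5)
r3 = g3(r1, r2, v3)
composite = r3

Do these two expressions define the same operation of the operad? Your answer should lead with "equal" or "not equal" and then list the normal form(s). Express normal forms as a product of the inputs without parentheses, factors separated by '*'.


Reducing the first expression gives v4 * v5 * v1 * v3 * v2
Reducing the second expression gives v2 * v1 * v4 * v5 * v3
The forms do not match — not equal.

not equal; the first gives v4 * v5 * v1 * v3 * v2 and the second v2 * v1 * v4 * v5 * v3


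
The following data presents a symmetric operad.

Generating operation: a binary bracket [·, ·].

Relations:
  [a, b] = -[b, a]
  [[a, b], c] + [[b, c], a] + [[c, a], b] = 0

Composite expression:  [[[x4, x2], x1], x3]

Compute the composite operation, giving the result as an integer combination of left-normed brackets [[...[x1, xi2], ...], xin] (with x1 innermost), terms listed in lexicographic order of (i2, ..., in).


[[[x1, x2], x4], x3] - [[[x1, x4], x2], x3]

A multilinear Lie element is pinned by x1-initial words (x1 innermost).
Composite bracket: [[[x4, x2], x1], x3]
Under [a, b] = ab - ba we get 8 signed associative words (2^3 = 8).
Coefficients come from the x1-initial words:
  sign of x1x2x4x3 is +1, so it contributes +[[[x1, x2], x4], x3]
  sign of x1x4x2x3 is -1, so it contributes -[[[x1, x4], x2], x3]


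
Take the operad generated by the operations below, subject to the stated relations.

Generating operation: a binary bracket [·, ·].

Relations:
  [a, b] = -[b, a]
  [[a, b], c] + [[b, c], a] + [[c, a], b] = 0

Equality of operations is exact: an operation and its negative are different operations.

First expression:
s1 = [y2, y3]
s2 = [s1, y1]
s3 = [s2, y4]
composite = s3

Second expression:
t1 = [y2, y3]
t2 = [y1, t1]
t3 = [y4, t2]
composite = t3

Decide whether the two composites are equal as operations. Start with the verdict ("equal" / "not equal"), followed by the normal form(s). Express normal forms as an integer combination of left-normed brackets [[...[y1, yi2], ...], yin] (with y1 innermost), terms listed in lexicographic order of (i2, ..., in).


Normal form of the first expression: -[[[y1, y2], y3], y4] + [[[y1, y3], y2], y4]
Normal form of the second expression: -[[[y1, y2], y3], y4] + [[[y1, y3], y2], y4]
Same normal form: equal.

equal; both compose to -[[[y1, y2], y3], y4] + [[[y1, y3], y2], y4]


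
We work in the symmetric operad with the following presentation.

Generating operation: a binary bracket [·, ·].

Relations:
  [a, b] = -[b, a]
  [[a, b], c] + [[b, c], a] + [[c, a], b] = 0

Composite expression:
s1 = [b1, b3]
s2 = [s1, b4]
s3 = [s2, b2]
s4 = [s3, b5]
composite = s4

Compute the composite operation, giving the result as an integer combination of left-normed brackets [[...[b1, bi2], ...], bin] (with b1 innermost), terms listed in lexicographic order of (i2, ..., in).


[[[[b1, b3], b4], b2], b5]

Left-normed coefficients sit on the b1-initial expansion words.
Composite bracket: [[[[b1, b3], b4], b2], b5]
Full expansion: 16 signed words from ab - ba (2^4 = 16).
Collect the words opening with b1:
  word b1b3b4b2b5 has sign +1, contributing +[[[[b1, b3], b4], b2], b5]


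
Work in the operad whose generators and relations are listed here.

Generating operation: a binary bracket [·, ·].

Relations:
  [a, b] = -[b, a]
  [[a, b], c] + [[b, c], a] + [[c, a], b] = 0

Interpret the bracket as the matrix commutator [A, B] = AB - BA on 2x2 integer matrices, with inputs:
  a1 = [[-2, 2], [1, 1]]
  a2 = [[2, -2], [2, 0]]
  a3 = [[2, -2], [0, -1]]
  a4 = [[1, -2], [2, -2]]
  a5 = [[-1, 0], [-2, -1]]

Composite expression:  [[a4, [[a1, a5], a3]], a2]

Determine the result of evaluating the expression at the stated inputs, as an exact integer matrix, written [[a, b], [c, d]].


[a1, a5] = [[-4, 0], [-6, 4]]
[[a1, a5], a3] = [[-12, 16], [-18, 12]]
[a4, [[a1, a5], a3]] = [[4, 0], [6, -4]]
[[a4, [[a1, a5], a3]], a2] = [[12, -16], [-4, -12]]

[[12, -16], [-4, -12]]


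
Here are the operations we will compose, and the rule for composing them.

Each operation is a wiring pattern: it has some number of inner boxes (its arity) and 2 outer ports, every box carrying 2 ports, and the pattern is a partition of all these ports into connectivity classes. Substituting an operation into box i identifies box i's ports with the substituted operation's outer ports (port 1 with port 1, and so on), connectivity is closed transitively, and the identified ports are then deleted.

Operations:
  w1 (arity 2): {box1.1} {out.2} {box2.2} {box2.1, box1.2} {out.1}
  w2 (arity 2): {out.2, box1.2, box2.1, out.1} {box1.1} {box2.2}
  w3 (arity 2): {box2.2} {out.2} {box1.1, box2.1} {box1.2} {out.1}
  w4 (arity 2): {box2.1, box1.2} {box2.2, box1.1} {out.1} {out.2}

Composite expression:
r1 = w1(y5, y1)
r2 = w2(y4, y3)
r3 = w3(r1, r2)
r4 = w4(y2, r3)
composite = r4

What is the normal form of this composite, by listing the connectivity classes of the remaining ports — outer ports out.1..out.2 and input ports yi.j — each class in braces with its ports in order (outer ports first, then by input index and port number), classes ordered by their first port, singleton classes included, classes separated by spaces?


Reachability decides: close wires over w4-identified ports.
w1 over (y5, y1) gives {out.1} {out.2} {y1.1, y5.2} {y1.2} {y5.1}, out.j being that stage's outer ports
w2 over (y4, y3) gives {out.1, out.2, y3.1, y4.2} {y3.2} {y4.1}, out.j being that stage's outer ports
w3 over (y5, y1, y4, y3) gives {out.1} {out.2} {y1.1, y5.2} {y1.2} {y3.1, y4.2} {y3.2} {y4.1} {y5.1}, out.j being that stage's outer ports
w4 over (y2, y5, y1, y4, y3) gives {out.1} {out.2} {y1.1, y5.2} {y1.2} {y2.1} {y2.2} {y3.1, y4.2} {y3.2} {y4.1} {y5.1}, out.j being that stage's outer ports

{out.1} {out.2} {y1.1, y5.2} {y1.2} {y2.1} {y2.2} {y3.1, y4.2} {y3.2} {y4.1} {y5.1}


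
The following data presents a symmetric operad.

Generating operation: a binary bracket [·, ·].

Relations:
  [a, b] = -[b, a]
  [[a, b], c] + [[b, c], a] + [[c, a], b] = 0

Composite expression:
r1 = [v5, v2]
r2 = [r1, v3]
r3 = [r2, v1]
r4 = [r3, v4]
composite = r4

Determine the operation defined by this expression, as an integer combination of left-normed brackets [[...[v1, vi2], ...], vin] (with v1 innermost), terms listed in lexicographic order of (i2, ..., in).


[[[[v1, v2], v5], v3], v4] - [[[[v1, v3], v2], v5], v4] + [[[[v1, v3], v5], v2], v4] - [[[[v1, v5], v2], v3], v4]

In the tensor algebra, words opening v1 carry the v1-anchored form.
Composite bracket: [[[[v5, v2], v3], v1], v4]
Applying ab - ba throughout gives 16 signed words (2^4 = 16).
Collect the words opening with v1:
  v1v2v5v3v4 (sign +1) contributes +[[[[v1, v2], v5], v3], v4]
  v1v3v2v5v4 (sign -1) contributes -[[[[v1, v3], v2], v5], v4]
  v1v3v5v2v4 (sign +1) contributes +[[[[v1, v3], v5], v2], v4]
  v1v5v2v3v4 (sign -1) contributes -[[[[v1, v5], v2], v3], v4]


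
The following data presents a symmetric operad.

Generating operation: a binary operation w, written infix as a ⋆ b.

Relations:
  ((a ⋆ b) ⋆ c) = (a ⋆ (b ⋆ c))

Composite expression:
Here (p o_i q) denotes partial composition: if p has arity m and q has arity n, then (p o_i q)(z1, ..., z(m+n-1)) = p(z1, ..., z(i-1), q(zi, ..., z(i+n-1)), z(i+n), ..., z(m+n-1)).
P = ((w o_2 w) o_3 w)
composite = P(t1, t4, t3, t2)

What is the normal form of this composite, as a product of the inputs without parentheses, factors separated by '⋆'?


t1 ⋆ t4 ⋆ t3 ⋆ t2

Under associativity of w, the answer is the t's in reading order.
(t3 ⋆ t2) flattens to t3 ⋆ t2
(t4 ⋆ (t3 ⋆ t2)) flattens to t4 ⋆ t3 ⋆ t2
(t1 ⋆ (t4 ⋆ (t3 ⋆ t2))) flattens to t1 ⋆ t4 ⋆ t3 ⋆ t2


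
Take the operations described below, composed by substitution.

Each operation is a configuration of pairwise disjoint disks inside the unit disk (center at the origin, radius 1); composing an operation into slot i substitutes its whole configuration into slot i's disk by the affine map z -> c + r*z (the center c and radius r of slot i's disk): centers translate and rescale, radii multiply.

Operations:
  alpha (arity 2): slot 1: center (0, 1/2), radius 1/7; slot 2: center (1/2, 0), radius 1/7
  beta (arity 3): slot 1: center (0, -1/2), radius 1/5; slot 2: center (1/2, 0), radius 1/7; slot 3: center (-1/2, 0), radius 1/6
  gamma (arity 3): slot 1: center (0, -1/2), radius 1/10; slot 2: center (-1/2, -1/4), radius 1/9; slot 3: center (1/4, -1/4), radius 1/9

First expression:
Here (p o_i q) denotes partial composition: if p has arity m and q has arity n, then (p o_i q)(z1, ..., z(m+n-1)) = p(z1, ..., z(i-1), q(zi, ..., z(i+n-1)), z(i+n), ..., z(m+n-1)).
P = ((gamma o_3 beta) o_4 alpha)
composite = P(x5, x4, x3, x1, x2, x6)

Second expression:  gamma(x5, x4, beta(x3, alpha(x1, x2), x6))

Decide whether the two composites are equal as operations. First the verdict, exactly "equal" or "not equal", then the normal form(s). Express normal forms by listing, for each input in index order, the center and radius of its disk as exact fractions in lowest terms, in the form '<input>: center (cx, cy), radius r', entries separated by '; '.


The first expression, normalized: x1: center (11/36, -61/252), radius 1/441; x2: center (79/252, -1/4), radius 1/441; x3: center (1/4, -11/36), radius 1/45; x4: center (-1/2, -1/4), radius 1/9; x5: center (0, -1/2), radius 1/10; x6: center (7/36, -1/4), radius 1/54
The second expression, normalized: x1: center (11/36, -61/252), radius 1/441; x2: center (79/252, -1/4), radius 1/441; x3: center (1/4, -11/36), radius 1/45; x4: center (-1/2, -1/4), radius 1/9; x5: center (0, -1/2), radius 1/10; x6: center (7/36, -1/4), radius 1/54
Identical normal forms: equal.

equal; both compose to x1: center (11/36, -61/252), radius 1/441; x2: center (79/252, -1/4), radius 1/441; x3: center (1/4, -11/36), radius 1/45; x4: center (-1/2, -1/4), radius 1/9; x5: center (0, -1/2), radius 1/10; x6: center (7/36, -1/4), radius 1/54


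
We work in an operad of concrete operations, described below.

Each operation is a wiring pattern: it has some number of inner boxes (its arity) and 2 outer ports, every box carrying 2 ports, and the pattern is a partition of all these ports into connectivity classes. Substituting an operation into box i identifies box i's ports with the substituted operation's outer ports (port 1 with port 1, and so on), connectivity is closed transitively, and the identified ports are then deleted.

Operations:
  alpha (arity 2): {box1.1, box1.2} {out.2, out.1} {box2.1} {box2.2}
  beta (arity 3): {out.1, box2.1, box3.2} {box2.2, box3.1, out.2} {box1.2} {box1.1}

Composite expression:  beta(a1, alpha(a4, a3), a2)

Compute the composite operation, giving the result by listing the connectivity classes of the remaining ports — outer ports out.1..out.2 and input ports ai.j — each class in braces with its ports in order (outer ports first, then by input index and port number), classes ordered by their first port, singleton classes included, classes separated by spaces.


{out.1, out.2, a2.1, a2.2} {a1.1} {a1.2} {a3.1} {a3.2} {a4.1, a4.2}

Reachability decides: close wires over beta-identified ports.
stage alpha: inputs (a4, a3), connectivity {out.1, out.2} {a3.1} {a3.2} {a4.1, a4.2}, out.j its boundary
stage beta: inputs (a1, a4, a3, a2), connectivity {out.1, out.2, a2.1, a2.2} {a1.1} {a1.2} {a3.1} {a3.2} {a4.1, a4.2}, out.j its boundary


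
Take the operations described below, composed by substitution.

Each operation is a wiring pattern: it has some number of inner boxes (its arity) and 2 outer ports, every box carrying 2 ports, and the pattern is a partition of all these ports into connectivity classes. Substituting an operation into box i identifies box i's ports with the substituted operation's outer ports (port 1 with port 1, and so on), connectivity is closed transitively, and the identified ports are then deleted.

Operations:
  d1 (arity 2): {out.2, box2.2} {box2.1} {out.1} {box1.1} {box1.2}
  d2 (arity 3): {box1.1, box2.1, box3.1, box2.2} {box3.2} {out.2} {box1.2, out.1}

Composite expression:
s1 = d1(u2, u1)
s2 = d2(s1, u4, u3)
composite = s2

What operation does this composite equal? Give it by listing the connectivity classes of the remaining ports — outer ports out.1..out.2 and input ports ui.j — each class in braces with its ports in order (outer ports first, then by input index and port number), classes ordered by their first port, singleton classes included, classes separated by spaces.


After gluing at d2, chains via deleted ports link the u-ports.
stage d1: inputs (u2, u1), connectivity {out.1} {out.2, u1.2} {u1.1} {u2.1} {u2.2}, out.j its boundary
stage d2: inputs (u2, u1, u4, u3), connectivity {out.1, u1.2} {out.2} {u1.1} {u2.1} {u2.2} {u3.1, u4.1, u4.2} {u3.2}, out.j its boundary

{out.1, u1.2} {out.2} {u1.1} {u2.1} {u2.2} {u3.1, u4.1, u4.2} {u3.2}


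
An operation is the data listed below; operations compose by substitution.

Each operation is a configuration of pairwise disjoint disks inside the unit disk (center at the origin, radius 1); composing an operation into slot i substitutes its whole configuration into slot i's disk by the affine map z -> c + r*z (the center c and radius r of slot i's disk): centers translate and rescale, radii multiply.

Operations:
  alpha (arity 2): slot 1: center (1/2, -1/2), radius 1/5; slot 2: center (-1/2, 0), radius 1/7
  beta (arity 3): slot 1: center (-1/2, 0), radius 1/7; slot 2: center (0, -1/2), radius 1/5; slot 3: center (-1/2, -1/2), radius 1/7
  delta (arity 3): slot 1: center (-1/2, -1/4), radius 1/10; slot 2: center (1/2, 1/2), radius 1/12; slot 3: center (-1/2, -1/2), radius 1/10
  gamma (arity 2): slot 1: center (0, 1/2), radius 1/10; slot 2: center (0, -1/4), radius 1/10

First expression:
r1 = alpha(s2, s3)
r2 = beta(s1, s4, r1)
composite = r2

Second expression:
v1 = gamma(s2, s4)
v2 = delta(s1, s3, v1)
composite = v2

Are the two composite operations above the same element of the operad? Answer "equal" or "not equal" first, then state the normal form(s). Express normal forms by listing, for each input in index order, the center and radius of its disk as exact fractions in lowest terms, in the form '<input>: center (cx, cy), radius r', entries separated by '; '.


not equal; first: s1: center (-1/2, 0), radius 1/7; s2: center (-3/7, -4/7), radius 1/35; s3: center (-4/7, -1/2), radius 1/49; s4: center (0, -1/2), radius 1/5; second: s1: center (-1/2, -1/4), radius 1/10; s2: center (-1/2, -9/20), radius 1/100; s3: center (1/2, 1/2), radius 1/12; s4: center (-1/2, -21/40), radius 1/100

Normal form of the first expression: s1: center (-1/2, 0), radius 1/7; s2: center (-3/7, -4/7), radius 1/35; s3: center (-4/7, -1/2), radius 1/49; s4: center (0, -1/2), radius 1/5
Normal form of the second expression: s1: center (-1/2, -1/4), radius 1/10; s2: center (-1/2, -9/20), radius 1/100; s3: center (1/2, 1/2), radius 1/12; s4: center (-1/2, -21/40), radius 1/100
The forms do not match — not equal.


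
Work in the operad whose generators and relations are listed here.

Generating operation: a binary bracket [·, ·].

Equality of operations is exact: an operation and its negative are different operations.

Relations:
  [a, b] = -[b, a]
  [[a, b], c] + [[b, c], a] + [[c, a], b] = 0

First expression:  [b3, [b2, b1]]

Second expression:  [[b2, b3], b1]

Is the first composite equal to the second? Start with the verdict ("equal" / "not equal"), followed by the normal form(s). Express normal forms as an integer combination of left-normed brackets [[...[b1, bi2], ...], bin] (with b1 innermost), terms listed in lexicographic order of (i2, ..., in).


not equal: they reduce to [[b1, b2], b3] and -[[b1, b2], b3] + [[b1, b3], b2]


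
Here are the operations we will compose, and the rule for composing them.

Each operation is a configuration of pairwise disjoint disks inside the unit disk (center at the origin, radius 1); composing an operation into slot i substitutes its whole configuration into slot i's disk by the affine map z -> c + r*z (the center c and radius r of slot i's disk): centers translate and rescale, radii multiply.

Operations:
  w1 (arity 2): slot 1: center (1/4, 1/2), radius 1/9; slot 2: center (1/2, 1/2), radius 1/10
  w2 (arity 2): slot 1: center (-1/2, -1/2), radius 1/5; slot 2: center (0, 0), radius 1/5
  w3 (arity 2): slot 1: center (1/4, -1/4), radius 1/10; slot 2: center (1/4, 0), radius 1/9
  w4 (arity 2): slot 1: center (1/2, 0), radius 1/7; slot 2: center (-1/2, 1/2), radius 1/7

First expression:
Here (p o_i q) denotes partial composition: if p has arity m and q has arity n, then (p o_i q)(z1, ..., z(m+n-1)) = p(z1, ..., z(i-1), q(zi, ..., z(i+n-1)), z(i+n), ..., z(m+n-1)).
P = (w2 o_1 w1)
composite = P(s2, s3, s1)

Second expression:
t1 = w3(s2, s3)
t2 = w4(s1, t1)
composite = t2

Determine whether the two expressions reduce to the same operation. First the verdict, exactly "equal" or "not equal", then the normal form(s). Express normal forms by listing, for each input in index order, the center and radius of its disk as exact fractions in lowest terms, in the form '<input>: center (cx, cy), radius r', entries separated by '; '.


In normal form, the first expression is s1: center (0, 0), radius 1/5; s2: center (-9/20, -2/5), radius 1/45; s3: center (-2/5, -2/5), radius 1/50
In normal form, the second expression is s1: center (1/2, 0), radius 1/7; s2: center (-13/28, 13/28), radius 1/70; s3: center (-13/28, 1/2), radius 1/63
The forms do not match — not equal.

not equal: they reduce to s1: center (0, 0), radius 1/5; s2: center (-9/20, -2/5), radius 1/45; s3: center (-2/5, -2/5), radius 1/50 and s1: center (1/2, 0), radius 1/7; s2: center (-13/28, 13/28), radius 1/70; s3: center (-13/28, 1/2), radius 1/63


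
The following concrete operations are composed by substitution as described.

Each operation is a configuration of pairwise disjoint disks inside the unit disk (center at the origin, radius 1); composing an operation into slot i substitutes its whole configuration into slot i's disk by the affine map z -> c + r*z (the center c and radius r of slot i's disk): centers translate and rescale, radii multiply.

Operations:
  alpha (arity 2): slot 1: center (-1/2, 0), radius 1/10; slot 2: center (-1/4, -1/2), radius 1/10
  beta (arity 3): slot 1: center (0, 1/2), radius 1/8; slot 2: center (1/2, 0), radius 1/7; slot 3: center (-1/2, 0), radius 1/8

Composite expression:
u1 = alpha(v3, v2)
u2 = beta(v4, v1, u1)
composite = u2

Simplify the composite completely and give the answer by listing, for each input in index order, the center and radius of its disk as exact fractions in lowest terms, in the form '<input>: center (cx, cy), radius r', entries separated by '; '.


Affine substitution under beta: radii multiply and v-centers shift.
v4: after 1 affine step, its disk has center (0, 1/2), radius 1/8
v1: after 1 affine step, its disk has center (1/2, 0), radius 1/7
v3: after 2 affine steps, its disk has center (-9/16, 0), radius 1/80
v2: after 2 affine steps, its disk has center (-17/32, -1/16), radius 1/80

v1: center (1/2, 0), radius 1/7; v2: center (-17/32, -1/16), radius 1/80; v3: center (-9/16, 0), radius 1/80; v4: center (0, 1/2), radius 1/8


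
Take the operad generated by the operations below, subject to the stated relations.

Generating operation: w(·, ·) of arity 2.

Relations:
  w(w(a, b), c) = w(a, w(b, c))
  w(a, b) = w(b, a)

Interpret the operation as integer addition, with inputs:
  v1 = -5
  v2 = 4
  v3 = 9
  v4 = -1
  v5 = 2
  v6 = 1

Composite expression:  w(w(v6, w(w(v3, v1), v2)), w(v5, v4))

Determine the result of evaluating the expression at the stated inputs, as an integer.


10


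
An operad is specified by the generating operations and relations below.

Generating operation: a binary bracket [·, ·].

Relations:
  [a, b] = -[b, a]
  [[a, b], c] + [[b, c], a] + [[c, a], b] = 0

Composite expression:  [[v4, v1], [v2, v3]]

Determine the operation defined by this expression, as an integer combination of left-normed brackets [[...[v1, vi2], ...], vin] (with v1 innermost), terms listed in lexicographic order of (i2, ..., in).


-[[[v1, v4], v2], v3] + [[[v1, v4], v3], v2]

In the tensor algebra, words opening v1 carry the v1-anchored form.
Composite bracket: [[v4, v1], [v2, v3]]
Applying ab - ba throughout gives 8 signed words (2^3 = 8).
The v1-initial words carry the normal form:
  from v1v4v2v3, sign -1: term -[[[v1, v4], v2], v3]
  from v1v4v3v2, sign +1: term +[[[v1, v4], v3], v2]


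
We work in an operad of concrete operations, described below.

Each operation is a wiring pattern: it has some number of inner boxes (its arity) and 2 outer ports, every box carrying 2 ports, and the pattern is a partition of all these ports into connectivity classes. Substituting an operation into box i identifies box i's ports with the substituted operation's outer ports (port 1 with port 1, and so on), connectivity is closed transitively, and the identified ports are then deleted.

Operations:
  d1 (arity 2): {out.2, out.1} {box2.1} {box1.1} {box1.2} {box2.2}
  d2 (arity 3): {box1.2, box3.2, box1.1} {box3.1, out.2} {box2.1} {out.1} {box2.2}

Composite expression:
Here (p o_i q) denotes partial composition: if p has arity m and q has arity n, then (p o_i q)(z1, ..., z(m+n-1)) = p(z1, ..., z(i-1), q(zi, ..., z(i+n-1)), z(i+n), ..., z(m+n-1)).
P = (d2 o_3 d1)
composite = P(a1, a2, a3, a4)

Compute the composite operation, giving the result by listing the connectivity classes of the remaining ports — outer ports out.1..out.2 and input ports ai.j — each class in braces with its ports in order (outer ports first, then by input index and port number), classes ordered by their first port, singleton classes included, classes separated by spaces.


{out.1} {out.2, a1.1, a1.2} {a2.1} {a2.2} {a3.1} {a3.2} {a4.1} {a4.2}


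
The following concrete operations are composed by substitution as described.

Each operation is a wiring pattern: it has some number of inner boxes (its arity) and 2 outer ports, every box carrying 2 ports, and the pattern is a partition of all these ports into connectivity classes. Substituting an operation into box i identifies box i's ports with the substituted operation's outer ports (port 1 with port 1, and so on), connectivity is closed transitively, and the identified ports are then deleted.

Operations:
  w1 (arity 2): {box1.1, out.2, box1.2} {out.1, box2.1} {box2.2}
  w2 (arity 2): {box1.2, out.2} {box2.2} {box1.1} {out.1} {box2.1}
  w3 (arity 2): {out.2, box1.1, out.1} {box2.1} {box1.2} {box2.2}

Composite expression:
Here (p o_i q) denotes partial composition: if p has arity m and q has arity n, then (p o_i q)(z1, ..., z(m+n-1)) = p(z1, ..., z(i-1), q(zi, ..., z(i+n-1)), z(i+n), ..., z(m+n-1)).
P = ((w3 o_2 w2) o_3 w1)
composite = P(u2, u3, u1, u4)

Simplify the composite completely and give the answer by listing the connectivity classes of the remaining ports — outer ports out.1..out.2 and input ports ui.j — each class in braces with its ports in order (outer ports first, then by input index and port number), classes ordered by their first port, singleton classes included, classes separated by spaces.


Treat the ports identified at w3 as solder joints: merge, then drop.
stage w1: inputs (u1, u4), connectivity {out.1, u4.1} {out.2, u1.1, u1.2} {u4.2}, out.j its boundary
stage w2: inputs (u3, u1, u4), connectivity {out.1} {out.2, u3.2} {u1.1, u1.2} {u3.1} {u4.1} {u4.2}, out.j its boundary
stage w3: inputs (u2, u3, u1, u4), connectivity {out.1, out.2, u2.1} {u1.1, u1.2} {u2.2} {u3.1} {u3.2} {u4.1} {u4.2}, out.j its boundary

{out.1, out.2, u2.1} {u1.1, u1.2} {u2.2} {u3.1} {u3.2} {u4.1} {u4.2}


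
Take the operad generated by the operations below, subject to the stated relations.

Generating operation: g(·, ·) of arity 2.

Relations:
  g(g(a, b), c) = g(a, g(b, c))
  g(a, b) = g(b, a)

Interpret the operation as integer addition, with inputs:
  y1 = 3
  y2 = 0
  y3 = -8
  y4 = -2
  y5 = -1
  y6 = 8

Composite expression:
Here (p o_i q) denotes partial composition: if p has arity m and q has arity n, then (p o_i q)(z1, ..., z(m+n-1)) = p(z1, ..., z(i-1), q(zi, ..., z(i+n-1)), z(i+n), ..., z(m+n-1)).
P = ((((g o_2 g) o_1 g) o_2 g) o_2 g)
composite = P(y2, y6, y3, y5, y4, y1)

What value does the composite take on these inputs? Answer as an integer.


0

g(y6, y3) = 0
g(g(y6, y3), y5) = -1
g(y2, g(g(y6, y3), y5)) = -1
g(y4, y1) = 1
g(g(y2, g(g(y6, y3), y5)), g(y4, y1)) = 0


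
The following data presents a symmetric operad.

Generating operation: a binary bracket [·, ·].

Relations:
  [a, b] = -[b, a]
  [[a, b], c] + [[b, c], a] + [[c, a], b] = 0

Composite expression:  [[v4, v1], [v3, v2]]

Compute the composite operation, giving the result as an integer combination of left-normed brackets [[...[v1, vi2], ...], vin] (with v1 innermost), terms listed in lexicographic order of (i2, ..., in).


A multilinear Lie element is pinned by v1-initial words (v1 innermost).
Composite bracket: [[v4, v1], [v3, v2]]
Under [a, b] = ab - ba we get 8 signed associative words (2^3 = 8).
Only words starting with v1 matter:
  from v1v4v2v3, sign +1: term +[[[v1, v4], v2], v3]
  from v1v4v3v2, sign -1: term -[[[v1, v4], v3], v2]

[[[v1, v4], v2], v3] - [[[v1, v4], v3], v2]


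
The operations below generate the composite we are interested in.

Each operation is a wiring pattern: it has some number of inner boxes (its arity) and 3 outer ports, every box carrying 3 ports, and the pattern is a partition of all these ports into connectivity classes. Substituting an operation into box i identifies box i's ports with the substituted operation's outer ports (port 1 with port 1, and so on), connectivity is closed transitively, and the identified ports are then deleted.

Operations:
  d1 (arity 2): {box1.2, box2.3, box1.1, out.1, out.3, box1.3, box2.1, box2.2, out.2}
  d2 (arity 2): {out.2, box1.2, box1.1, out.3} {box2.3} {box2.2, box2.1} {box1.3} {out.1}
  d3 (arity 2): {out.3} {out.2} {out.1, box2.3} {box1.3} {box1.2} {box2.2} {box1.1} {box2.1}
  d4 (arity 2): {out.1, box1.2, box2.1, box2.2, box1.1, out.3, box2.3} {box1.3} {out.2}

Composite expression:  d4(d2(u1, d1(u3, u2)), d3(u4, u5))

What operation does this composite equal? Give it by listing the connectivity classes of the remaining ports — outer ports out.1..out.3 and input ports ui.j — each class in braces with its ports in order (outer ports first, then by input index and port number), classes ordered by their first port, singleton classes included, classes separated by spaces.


Treat the ports identified at d4 as solder joints: merge, then drop.
d1 over (u3, u2) gives {out.1, out.2, out.3, u2.1, u2.2, u2.3, u3.1, u3.2, u3.3}, out.j being that stage's outer ports
d2 over (u1, u3, u2) gives {out.1} {out.2, out.3, u1.1, u1.2} {u1.3} {u2.1, u2.2, u2.3, u3.1, u3.2, u3.3}, out.j being that stage's outer ports
d3 over (u4, u5) gives {out.1, u5.3} {out.2} {out.3} {u4.1} {u4.2} {u4.3} {u5.1} {u5.2}, out.j being that stage's outer ports
d4 over (u1, u3, u2, u4, u5) gives {out.1, out.3, u1.1, u1.2, u5.3} {out.2} {u1.3} {u2.1, u2.2, u2.3, u3.1, u3.2, u3.3} {u4.1} {u4.2} {u4.3} {u5.1} {u5.2}, out.j being that stage's outer ports

{out.1, out.3, u1.1, u1.2, u5.3} {out.2} {u1.3} {u2.1, u2.2, u2.3, u3.1, u3.2, u3.3} {u4.1} {u4.2} {u4.3} {u5.1} {u5.2}
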